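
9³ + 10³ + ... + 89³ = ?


Σₖ₌9^89 k³ = [89·90/2]² − [8·9/2]²
= 16040025 − 1296 = 16038729

Σk³ = 16038729


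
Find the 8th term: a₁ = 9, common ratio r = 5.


aₙ = a₁·r^(n-1)
= 9×5^7
= 9×78125
= 703125

a_8 = 703125


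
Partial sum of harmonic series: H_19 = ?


H_19 = 1/1 + 1/2 + 1/3 + ... + 1/19
= 275295799/77597520
≈ 3.5477

H_19 = 275295799/77597520 ≈ 3.5477


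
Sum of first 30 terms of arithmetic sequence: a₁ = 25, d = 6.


aₙ = 25 + (30-1)×6 = 199
Sₙ = n(a₁+aₙ)/2 = 30×(25+199)/2
= 30×224/2 = 3360

S_30 = 3360


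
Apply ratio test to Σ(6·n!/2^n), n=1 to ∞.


aₙ = 6·n!/2^n
a_{n+1}/aₙ = (n+1)!/2^(n+1) × 2^n/n!  (constant 6 cancels)
= (n+1)/2
L = lim(n→∞) (n+1)/2 = ∞
L > 1 → series DIVERGES

Diverges (ratio test: L = ∞ > 1)


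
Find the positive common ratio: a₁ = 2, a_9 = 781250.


r^(n-1) = aₙ/a₁
r^8 = 781250/2 = 390625
r = 390625^(1/8)
= ±5; taking r > 0 gives r = 5

r = 5


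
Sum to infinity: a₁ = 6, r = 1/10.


S∞ = a₁/(1-r) = 6/(1 - 1/10)
= 6/(9/10)
= 20/3

S∞ = 20/3


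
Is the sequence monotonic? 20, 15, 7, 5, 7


Differences: -5, -8, -2, 2
Difference at position 4 is +2 (> 0) but position 1 is -5 (< 0) — sequence both rises and falls
→ NOT monotonic

Not monotonic


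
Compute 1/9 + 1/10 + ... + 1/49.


Σₖ₌9^49 1/k = 1/9 + 1/10 + 1/11 + ... + 1/49
= 5458496445241979692451/3099044504245996706400
≈ 1.7613

Sum = 5458496445241979692451/3099044504245996706400 ≈ 1.7613


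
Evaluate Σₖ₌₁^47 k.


n(n+1)/2 = 47×48/2 = 2256/2 = 1128

Σk = 1128


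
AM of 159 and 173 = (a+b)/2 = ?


AM = (159 + 173)/2 = 332/2 = 166

AM = 166


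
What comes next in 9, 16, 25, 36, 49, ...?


Pattern: perfect squares: n²
Terms: 9, 16, 25, 36, 49
Next term = 64

Next term = 64


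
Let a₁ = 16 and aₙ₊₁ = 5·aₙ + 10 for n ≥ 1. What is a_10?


Computing step by step:
a_1 = 16
a_2 = 90
a_3 = 460
a_4 = 2310
a_5 = 11560
a_6 = 57810
a_7 = 289060
a_8 = 1445310
a_9 = 7226560
a_10 = 36132810


a_10 = 36132810


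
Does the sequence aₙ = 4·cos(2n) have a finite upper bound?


For all n, -1 ≤ cos(2n) ≤ 1, so -4 ≤ 4·cos(2n) ≤ 4
Lower bound: -4, Upper bound: 4
The sequence IS bounded

Bounded (-4 ≤ aₙ ≤ 4)


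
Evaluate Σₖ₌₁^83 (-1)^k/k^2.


S = -1 + 1/4 - 1/9 + 1/16 - 1/25 + 1/36 - 1/49 + 1/64 ± ...
= -0.8225
(Full series converges to -π²/12 ≈ -0.8225)

S_83 = -0.8225


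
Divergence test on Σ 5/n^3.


lim(n→∞) 5/n^3 = 0
lim aₙ = 0 → nth-term test is INCONCLUSIVE
(Need other tests; this is actually a convergent p-series with p=3 > 1)

Inconclusive (lim aₙ = 0; need another test)


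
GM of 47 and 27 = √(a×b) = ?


GM = √(47×27) = √1269 = 35.623

GM = 35.623


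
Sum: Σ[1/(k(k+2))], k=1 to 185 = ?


1/(k(k+2)) = (1/2)·(1/k - 1/(k+2)) (partial fractions)
Telescoping: Σ = (1/2)·(1 + 1/2 - 1/186 - 1/187) = 12950/17391

Sum = 12950/17391


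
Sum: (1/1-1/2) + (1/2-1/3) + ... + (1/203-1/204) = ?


Telescoping: adjacent terms cancel.
= 1/1 - 1/204
= 1 - 1/204 = 203/204

Sum = 203/204


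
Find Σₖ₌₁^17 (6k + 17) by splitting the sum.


Σ(6k+17) = 6·Σk + 17·n
= 6·153 + 17·17
= 918 + 289 = 1207

Σ = 1207


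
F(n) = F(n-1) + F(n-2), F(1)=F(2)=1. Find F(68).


Fibonacci sequence: 1, 1, 2, 3, 5, 8, 13, 21, 34, 55, 89, ...
F(68) = 72723460248141

F(68) = 72723460248141


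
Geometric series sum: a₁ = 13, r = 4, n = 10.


Sₙ = 13×(4^10 - 1)/(4 - 1)
= 13×(1048576 - 1)/3
= 13×1048575/3
= 4543825

S_10 = 4543825


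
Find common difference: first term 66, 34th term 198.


d = (aₙ - a₁)/(n-1)
= (198 - 66)/(34-1)
= 132/33 = 4

d = 4


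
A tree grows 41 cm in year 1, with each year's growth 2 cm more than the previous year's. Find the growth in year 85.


aₙ = a₁ + (n-1)d
= 41 + (85-1)×2
= 41 + 168
= 209

a_85 = 209


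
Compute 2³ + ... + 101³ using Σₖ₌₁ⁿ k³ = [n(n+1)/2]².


Σₖ₌2^101 k³ = [101·102/2]² − [1·2/2]²
= 26532801 − 1 = 26532800

Σk³ = 26532800


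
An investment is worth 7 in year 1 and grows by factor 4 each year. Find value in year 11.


aₙ = a₁·r^(n-1)
= 7×4^10
= 7×1048576
= 7340032

a_11 = 7340032


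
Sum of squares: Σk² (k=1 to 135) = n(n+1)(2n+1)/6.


n = 135
n(n+1)(2n+1)/6 = 135×136×271/6
= 4975560/6 = 829260

Σk² = 829260


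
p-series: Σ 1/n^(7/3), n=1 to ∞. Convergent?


p-series test: Σ c/n^p converges if p > 1, diverges if p ≤ 1 (constant c > 0 doesn't affect convergence).
p = 7/3
7/3 > 1 → CONVERGES

Converges (p = 7/3 > 1)


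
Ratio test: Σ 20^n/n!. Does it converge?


aₙ = 20^n/n!
a_{n+1}/aₙ = 20^(n+1)/(n+1)! × n!/20^n
= 20/(n+1)
L = lim(n→∞) 20/(n+1) = 0
L < 1 → series CONVERGES

Converges (ratio test: L = 0 < 1)


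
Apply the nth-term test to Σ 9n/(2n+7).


lim(n→∞) 9n/(2n+7) = 9/2 = 9/2  (divide numerator and denominator by n)
lim aₙ = 9/2 ≠ 0 → series DIVERGES

Diverges (lim aₙ = 9/2 ≠ 0)


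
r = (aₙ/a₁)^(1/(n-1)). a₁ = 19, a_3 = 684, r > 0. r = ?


r^(n-1) = aₙ/a₁
r^2 = 684/19 = 36
r = 36^(1/2)
= ±6; taking r > 0 gives r = 6

r = 6


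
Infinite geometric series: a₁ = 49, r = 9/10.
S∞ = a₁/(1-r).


S∞ = a₁/(1-r) = 49/(1 - 9/10)
= 49/(1/10)
= 490

S∞ = 490


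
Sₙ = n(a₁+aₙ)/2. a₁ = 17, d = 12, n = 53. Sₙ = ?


aₙ = 17 + (53-1)×12 = 641
Sₙ = n(a₁+aₙ)/2 = 53×(17+641)/2
= 53×658/2 = 17437

S_53 = 17437


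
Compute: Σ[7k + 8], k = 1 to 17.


Σ(7k+8) = 7·Σk + 8·n
= 7·153 + 8·17
= 1071 + 136 = 1207

Σ = 1207


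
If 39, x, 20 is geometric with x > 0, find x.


GM = √(39×20) = √780 = 27.9285

GM = 27.9285


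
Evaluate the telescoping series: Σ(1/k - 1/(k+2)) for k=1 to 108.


Telescoping with gap 2: two head and two tail terms survive.
= (1 + 1/2) - (1/109 + 1/110)
= 3/2 - 1/109 - 1/110 = 8883/5995

Sum = 8883/5995


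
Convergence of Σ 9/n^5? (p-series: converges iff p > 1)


p-series test: Σ c/n^p converges if p > 1, diverges if p ≤ 1 (constant c > 0 doesn't affect convergence).
p = 5
5 > 1 → CONVERGES

Converges (p = 5 > 1)


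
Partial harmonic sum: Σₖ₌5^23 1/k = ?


Σₖ₌5^23 1/k = 1/5 + 1/6 + 1/7 + ... + 1/23
= 589307197/356948592
≈ 1.651

Sum = 589307197/356948592 ≈ 1.651


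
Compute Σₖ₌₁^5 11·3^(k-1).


Sₙ = 11×(3^5 - 1)/(3 - 1)
= 11×(243 - 1)/2
= 11×242/2
= 1331

S_5 = 1331


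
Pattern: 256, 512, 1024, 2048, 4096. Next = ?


Pattern: powers of 2: 2ⁿ
Terms: 256, 512, 1024, 2048, 4096
Next term = 8192

Next term = 8192


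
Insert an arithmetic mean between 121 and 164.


AM = (121 + 164)/2 = 285/2 = 142.5

AM = 142.5


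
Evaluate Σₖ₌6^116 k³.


Σₖ₌6^116 k³ = [116·117/2]² − [5·6/2]²
= 46049796 − 225 = 46049571

Σk³ = 46049571


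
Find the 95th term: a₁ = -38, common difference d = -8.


aₙ = a₁ + (n-1)d
= -38 + (95-1)×-8
= -38 - 752
= -790

a_95 = -790


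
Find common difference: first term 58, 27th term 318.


d = (aₙ - a₁)/(n-1)
= (318 - 58)/(27-1)
= 260/26 = 10

d = 10


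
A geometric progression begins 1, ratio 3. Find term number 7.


aₙ = a₁·r^(n-1)
= 1×3^6
= 1×729
= 729

a_7 = 729


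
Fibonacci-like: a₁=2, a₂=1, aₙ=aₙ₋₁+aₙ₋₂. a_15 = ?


Computing iteratively: 2, 1, 3, 4, 7, 11, 18, 29, 47, 76, 123, 199, ...
a_15 = 843

a_15 = 843


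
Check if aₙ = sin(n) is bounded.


For all n, -1 ≤ sin(n) ≤ 1, so -1 ≤ sin(n) ≤ 1
Lower bound: -1, Upper bound: 1
The sequence IS bounded

Bounded (-1 ≤ aₙ ≤ 1)


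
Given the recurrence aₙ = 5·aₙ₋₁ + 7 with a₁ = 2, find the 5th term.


Computing step by step:
a_1 = 2
a_2 = 17
a_3 = 92
a_4 = 467
a_5 = 2342


a_5 = 2342


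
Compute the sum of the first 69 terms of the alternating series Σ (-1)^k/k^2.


S = -1 + 1/4 - 1/9 + 1/16 - 1/25 + 1/36 - 1/49 + 1/64 ± ...
= -0.8226
(Full series converges to -π²/12 ≈ -0.8225)

S_69 = -0.8226


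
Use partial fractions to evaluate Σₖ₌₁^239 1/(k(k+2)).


1/(k(k+2)) = (1/2)·(1/k - 1/(k+2)) (partial fractions)
Telescoping: Σ = (1/2)·(1 + 1/2 - 1/240 - 1/241) = 86279/115680

Sum = 86279/115680


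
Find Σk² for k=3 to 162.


Σₖ₌3^162 k² = Σₖ₌₁^162 k² − Σₖ₌₁^2 k²
= 162·163·325/6 − 2·3·5/6
= 1430325 − 5 = 1430320

Σk² = 1430320


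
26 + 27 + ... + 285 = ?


Σₖ₌26^285 k = Σₖ₌₁^285 k − Σₖ₌₁^25 k
= 285·286/2 − 25·26/2
= 40755 − 325 = 40430

Σk = 40430


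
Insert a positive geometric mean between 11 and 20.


GM = √(11×20) = √220 = 14.8324

GM = 14.8324


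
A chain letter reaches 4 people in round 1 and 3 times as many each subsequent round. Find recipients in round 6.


aₙ = a₁·r^(n-1)
= 4×3^5
= 4×243
= 972

a_6 = 972


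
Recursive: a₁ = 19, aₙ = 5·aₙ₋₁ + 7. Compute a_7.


Computing step by step:
a_1 = 19
a_2 = 102
a_3 = 517
a_4 = 2592
a_5 = 12967
a_6 = 64842
a_7 = 324217


a_7 = 324217


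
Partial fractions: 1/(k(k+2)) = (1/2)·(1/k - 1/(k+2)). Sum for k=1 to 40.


1/(k(k+2)) = (1/2)·(1/k - 1/(k+2)) (partial fractions)
Telescoping: Σ = (1/2)·(1 + 1/2 - 1/41 - 1/42) = 625/861

Sum = 625/861


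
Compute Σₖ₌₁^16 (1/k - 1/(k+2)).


Telescoping with gap 2: two head and two tail terms survive.
= (1 + 1/2) - (1/17 + 1/18)
= 3/2 - 1/17 - 1/18 = 212/153

Sum = 212/153


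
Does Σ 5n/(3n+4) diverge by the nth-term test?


lim(n→∞) 5n/(3n+4) = 5/3 = 5/3  (divide numerator and denominator by n)
lim aₙ = 5/3 ≠ 0 → series DIVERGES

Diverges (lim aₙ = 5/3 ≠ 0)


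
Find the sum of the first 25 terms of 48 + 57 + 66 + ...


aₙ = 48 + (25-1)×9 = 264
Sₙ = n(a₁+aₙ)/2 = 25×(48+264)/2
= 25×312/2 = 3900

S_25 = 3900


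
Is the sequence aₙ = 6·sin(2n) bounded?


For all n, -1 ≤ sin(2n) ≤ 1, so -6 ≤ 6·sin(2n) ≤ 6
Lower bound: -6, Upper bound: 6
The sequence IS bounded

Bounded (-6 ≤ aₙ ≤ 6)


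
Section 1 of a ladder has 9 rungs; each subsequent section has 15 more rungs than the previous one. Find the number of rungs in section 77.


aₙ = a₁ + (n-1)d
= 9 + (77-1)×15
= 9 + 1140
= 1149

a_77 = 1149


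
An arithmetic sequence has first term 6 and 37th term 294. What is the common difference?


d = (aₙ - a₁)/(n-1)
= (294 - 6)/(37-1)
= 288/36 = 8

d = 8


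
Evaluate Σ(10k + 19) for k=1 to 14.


Σ(10k+19) = 10·Σk + 19·n
= 10·105 + 19·14
= 1050 + 266 = 1316

Σ = 1316


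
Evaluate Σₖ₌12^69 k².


Σₖ₌12^69 k² = Σₖ₌₁^69 k² − Σₖ₌₁^11 k²
= 69·70·139/6 − 11·12·23/6
= 111895 − 506 = 111389

Σk² = 111389


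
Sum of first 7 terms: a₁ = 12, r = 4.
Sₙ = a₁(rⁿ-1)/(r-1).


Sₙ = 12×(4^7 - 1)/(4 - 1)
= 12×(16384 - 1)/3
= 12×16383/3
= 65532

S_7 = 65532


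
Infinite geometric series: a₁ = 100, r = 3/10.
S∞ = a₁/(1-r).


S∞ = a₁/(1-r) = 100/(1 - 3/10)
= 100/(7/10)
= 1000/7

S∞ = 1000/7


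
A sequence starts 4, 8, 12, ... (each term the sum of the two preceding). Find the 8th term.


Computing iteratively: 4, 8, 12, 20, 32, 52, 84, 136
a_8 = 136

a_8 = 136


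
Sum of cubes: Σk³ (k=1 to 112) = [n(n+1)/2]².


n(n+1)/2 = 112×113/2 = 6328
Σk³ = 6328² = 40043584

Σk³ = 40043584


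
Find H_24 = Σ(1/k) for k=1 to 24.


H_24 = 1/1 + 1/2 + 1/3 + ... + 1/24
= 1347822955/356948592
≈ 3.776

H_24 = 1347822955/356948592 ≈ 3.776


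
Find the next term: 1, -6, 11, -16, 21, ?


Pattern: alternating sign, magnitude arithmetic (d=5)
Terms: 1, -6, 11, -16, 21
Next term = -26

Next term = -26


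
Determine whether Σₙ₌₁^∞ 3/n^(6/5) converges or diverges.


p-series test: Σ c/n^p converges if p > 1, diverges if p ≤ 1 (constant c > 0 doesn't affect convergence).
p = 6/5
6/5 > 1 → CONVERGES

Converges (p = 6/5 > 1)


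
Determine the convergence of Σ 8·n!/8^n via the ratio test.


aₙ = 8·n!/8^n
a_{n+1}/aₙ = (n+1)!/8^(n+1) × 8^n/n!  (constant 8 cancels)
= (n+1)/8
L = lim(n→∞) (n+1)/8 = ∞
L > 1 → series DIVERGES

Diverges (ratio test: L = ∞ > 1)


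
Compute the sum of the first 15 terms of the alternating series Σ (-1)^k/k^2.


S = -1 + 1/4 - 1/9 + 1/16 - 1/25 + 1/36 - 1/49 + 1/64 ± ...
= -0.8245
(Full series converges to -π²/12 ≈ -0.8225)

S_15 = -0.8245


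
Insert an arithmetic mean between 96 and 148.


AM = (96 + 148)/2 = 244/2 = 122

AM = 122


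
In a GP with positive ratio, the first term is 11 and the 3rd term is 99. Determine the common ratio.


r^(n-1) = aₙ/a₁
r^2 = 99/11 = 9
r = 9^(1/2)
= ±3; taking r > 0 gives r = 3

r = 3


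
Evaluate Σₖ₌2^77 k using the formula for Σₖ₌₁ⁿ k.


Σₖ₌2^77 k = Σₖ₌₁^77 k − Σₖ₌₁^1 k
= 77·78/2 − 1·2/2
= 3003 − 1 = 3002

Σk = 3002


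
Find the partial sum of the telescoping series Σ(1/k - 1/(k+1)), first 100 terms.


Telescoping: adjacent terms cancel.
= 1/1 - 1/101
= 1 - 1/101 = 100/101

Sum = 100/101


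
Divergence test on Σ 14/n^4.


lim(n→∞) 14/n^4 = 0
lim aₙ = 0 → nth-term test is INCONCLUSIVE
(Need other tests; this is actually a convergent p-series with p=4 > 1)

Inconclusive (lim aₙ = 0; need another test)


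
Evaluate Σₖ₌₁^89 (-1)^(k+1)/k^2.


S = 1 - 1/4 + 1/9 - 1/16 + 1/25 - 1/36 + 1/49 - 1/64 ± ...
= 0.8225
(Full series converges to +π²/12 ≈ +0.8225)

S_89 = 0.8225


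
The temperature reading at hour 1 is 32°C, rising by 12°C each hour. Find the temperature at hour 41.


aₙ = a₁ + (n-1)d
= 32 + (41-1)×12
= 32 + 480
= 512

a_41 = 512


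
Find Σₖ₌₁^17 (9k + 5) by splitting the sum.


Σ(9k+5) = 9·Σk + 5·n
= 9·153 + 5·17
= 1377 + 85 = 1462

Σ = 1462


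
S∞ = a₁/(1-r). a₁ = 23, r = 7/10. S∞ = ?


S∞ = a₁/(1-r) = 23/(1 - 7/10)
= 23/(3/10)
= 230/3

S∞ = 230/3


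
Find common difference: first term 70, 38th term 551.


d = (aₙ - a₁)/(n-1)
= (551 - 70)/(38-1)
= 481/37 = 13

d = 13


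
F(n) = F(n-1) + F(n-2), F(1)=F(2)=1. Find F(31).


Fibonacci sequence: 1, 1, 2, 3, 5, 8, 13, 21, 34, 55, 89, ...
F(31) = 1346269

F(31) = 1346269


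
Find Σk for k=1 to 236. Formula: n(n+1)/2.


n(n+1)/2 = 236×237/2 = 55932/2 = 27966

Σk = 27966


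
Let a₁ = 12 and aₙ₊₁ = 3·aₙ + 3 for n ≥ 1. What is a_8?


Computing step by step:
a_1 = 12
a_2 = 39
a_3 = 120
a_4 = 363
a_5 = 1092
a_6 = 3279
a_7 = 9840
a_8 = 29523


a_8 = 29523


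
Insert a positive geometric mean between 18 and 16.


GM = √(18×16) = √288 = 16.9706

GM = 16.9706


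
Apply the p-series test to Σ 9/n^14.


p-series test: Σ c/n^p converges if p > 1, diverges if p ≤ 1 (constant c > 0 doesn't affect convergence).
p = 14
14 > 1 → CONVERGES

Converges (p = 14 > 1)


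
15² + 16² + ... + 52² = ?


Σₖ₌15^52 k² = Σₖ₌₁^52 k² − Σₖ₌₁^14 k²
= 52·53·105/6 − 14·15·29/6
= 48230 − 1015 = 47215

Σk² = 47215


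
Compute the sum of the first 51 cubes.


n(n+1)/2 = 51×52/2 = 1326
Σk³ = 1326² = 1758276

Σk³ = 1758276


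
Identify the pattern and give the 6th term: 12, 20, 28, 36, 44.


Pattern: arithmetic (d=8)
Terms: 12, 20, 28, 36, 44
Next term = 52

Next term = 52


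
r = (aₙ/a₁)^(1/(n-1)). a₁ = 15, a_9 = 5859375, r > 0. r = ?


r^(n-1) = aₙ/a₁
r^8 = 5859375/15 = 390625
r = 390625^(1/8)
= ±5; taking r > 0 gives r = 5

r = 5


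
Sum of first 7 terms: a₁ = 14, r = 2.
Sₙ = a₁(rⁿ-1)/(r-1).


Sₙ = 14×(2^7 - 1)/(2 - 1)
= 14×(128 - 1)/1
= 14×127/1
= 1778

S_7 = 1778


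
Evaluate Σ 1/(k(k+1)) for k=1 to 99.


1/(k(k+1)) = 1/k - 1/(k+1) (partial fractions)
Telescoping: Σ = 1 - 1/100 = 99/100

Sum = 99/100


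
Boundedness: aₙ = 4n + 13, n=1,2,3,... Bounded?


aₙ = 4n + 13 → as n→∞, aₙ→∞
No finite upper bound exists
The sequence is UNBOUNDED

Unbounded (aₙ → ∞ as n → ∞)


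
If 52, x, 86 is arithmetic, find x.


AM = (52 + 86)/2 = 138/2 = 69

AM = 69


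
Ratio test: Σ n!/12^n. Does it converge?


aₙ = n!/12^n
a_{n+1}/aₙ = (n+1)!/12^(n+1) × 12^n/n!
= (n+1)/12
L = lim(n→∞) (n+1)/12 = ∞
L > 1 → series DIVERGES

Diverges (ratio test: L = ∞ > 1)


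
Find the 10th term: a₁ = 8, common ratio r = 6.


aₙ = a₁·r^(n-1)
= 8×6^9
= 8×10077696
= 80621568

a_10 = 80621568


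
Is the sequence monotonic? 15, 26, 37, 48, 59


Differences: 11, 11, 11, 11
All differences > 0 → strictly INCREASING

Monotonically increasing


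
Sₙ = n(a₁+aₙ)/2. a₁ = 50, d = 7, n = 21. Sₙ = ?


aₙ = 50 + (21-1)×7 = 190
Sₙ = n(a₁+aₙ)/2 = 21×(50+190)/2
= 21×240/2 = 2520

S_21 = 2520


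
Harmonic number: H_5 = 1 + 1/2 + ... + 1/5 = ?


H_5 = 1/1 + 1/2 + 1/3 + 1/4 + 1/5
= 137/60
≈ 2.2833

H_5 = 137/60 ≈ 2.2833


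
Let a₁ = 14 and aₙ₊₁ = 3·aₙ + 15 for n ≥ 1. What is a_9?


Computing step by step:
a_1 = 14
a_2 = 57
a_3 = 186
a_4 = 573
a_5 = 1734
a_6 = 5217
a_7 = 15666
a_8 = 47013
a_9 = 141054


a_9 = 141054


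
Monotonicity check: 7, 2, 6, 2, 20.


Differences: -5, 4, -4, 18
Difference at position 2 is +4 (> 0) but position 1 is -5 (< 0) — sequence both rises and falls
→ NOT monotonic

Not monotonic


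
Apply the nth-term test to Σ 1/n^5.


lim(n→∞) 1/n^5 = 0
lim aₙ = 0 → nth-term test is INCONCLUSIVE
(Need other tests; this is actually a convergent p-series with p=5 > 1)

Inconclusive (lim aₙ = 0; need another test)


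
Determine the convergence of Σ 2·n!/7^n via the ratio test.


aₙ = 2·n!/7^n
a_{n+1}/aₙ = (n+1)!/7^(n+1) × 7^n/n!  (constant 2 cancels)
= (n+1)/7
L = lim(n→∞) (n+1)/7 = ∞
L > 1 → series DIVERGES

Diverges (ratio test: L = ∞ > 1)


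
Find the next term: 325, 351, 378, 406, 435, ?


Pattern: triangular numbers: n(n+1)/2
Terms: 325, 351, 378, 406, 435
Next term = 465

Next term = 465


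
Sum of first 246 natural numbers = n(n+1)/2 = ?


n(n+1)/2 = 246×247/2 = 60762/2 = 30381

Σk = 30381


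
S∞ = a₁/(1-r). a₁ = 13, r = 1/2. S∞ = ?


S∞ = a₁/(1-r) = 13/(1 - 1/2)
= 13/(1/2)
= 26

S∞ = 26


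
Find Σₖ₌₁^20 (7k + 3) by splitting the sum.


Σ(7k+3) = 7·Σk + 3·n
= 7·210 + 3·20
= 1470 + 60 = 1530

Σ = 1530


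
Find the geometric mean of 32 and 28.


GM = √(32×28) = √896 = 29.9333

GM = 29.9333


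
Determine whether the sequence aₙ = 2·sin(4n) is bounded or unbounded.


For all n, -1 ≤ sin(4n) ≤ 1, so -2 ≤ 2·sin(4n) ≤ 2
Lower bound: -2, Upper bound: 2
The sequence IS bounded

Bounded (-2 ≤ aₙ ≤ 2)


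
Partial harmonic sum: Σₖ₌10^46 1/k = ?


Σₖ₌10^46 1/k = 1/10 + 1/11 + 1/12 + ... + 1/46
= 14955659016717063769/9419588158802421600
≈ 1.5877

Sum = 14955659016717063769/9419588158802421600 ≈ 1.5877


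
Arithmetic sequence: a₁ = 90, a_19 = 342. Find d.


d = (aₙ - a₁)/(n-1)
= (342 - 90)/(19-1)
= 252/18 = 14

d = 14


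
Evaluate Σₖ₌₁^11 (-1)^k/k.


S = -1 + 1/2 - 1/3 + 1/4 - 1/5 + 1/6 - 1/7 + 1/8 ± ...
= -0.7365
(Full series converges to -ln(2) ≈ -0.6931)

S_11 = -0.7365


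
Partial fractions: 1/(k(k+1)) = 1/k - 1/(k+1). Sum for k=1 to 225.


1/(k(k+1)) = 1/k - 1/(k+1) (partial fractions)
Telescoping: Σ = 1 - 1/226 = 225/226

Sum = 225/226


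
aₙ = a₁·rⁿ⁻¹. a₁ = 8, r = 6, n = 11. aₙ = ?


aₙ = a₁·r^(n-1)
= 8×6^10
= 8×60466176
= 483729408

a_11 = 483729408


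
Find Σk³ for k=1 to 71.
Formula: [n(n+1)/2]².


n(n+1)/2 = 71×72/2 = 2556
Σk³ = 2556² = 6533136

Σk³ = 6533136


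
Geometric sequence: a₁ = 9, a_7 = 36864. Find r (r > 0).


r^(n-1) = aₙ/a₁
r^6 = 36864/9 = 4096
r = 4096^(1/6)
= ±4; taking r > 0 gives r = 4

r = 4


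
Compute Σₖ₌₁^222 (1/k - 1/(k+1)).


Telescoping: adjacent terms cancel.
= 1/1 - 1/223
= 1 - 1/223 = 222/223

Sum = 222/223


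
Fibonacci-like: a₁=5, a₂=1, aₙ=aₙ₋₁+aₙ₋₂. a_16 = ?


Computing iteratively: 5, 1, 6, 7, 13, 20, 33, 53, 86, 139, 225, 364, ...
a_16 = 2495

a_16 = 2495


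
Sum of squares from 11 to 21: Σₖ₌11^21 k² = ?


Σₖ₌11^21 k² = Σₖ₌₁^21 k² − Σₖ₌₁^10 k²
= 21·22·43/6 − 10·11·21/6
= 3311 − 385 = 2926

Σk² = 2926


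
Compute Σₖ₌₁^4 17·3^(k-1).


Sₙ = 17×(3^4 - 1)/(3 - 1)
= 17×(81 - 1)/2
= 17×80/2
= 680

S_4 = 680


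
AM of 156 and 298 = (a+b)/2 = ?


AM = (156 + 298)/2 = 454/2 = 227

AM = 227


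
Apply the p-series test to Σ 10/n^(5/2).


p-series test: Σ c/n^p converges if p > 1, diverges if p ≤ 1 (constant c > 0 doesn't affect convergence).
p = 5/2
5/2 > 1 → CONVERGES

Converges (p = 5/2 > 1)


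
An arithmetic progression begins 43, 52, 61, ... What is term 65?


aₙ = a₁ + (n-1)d
= 43 + (65-1)×9
= 43 + 576
= 619

a_65 = 619


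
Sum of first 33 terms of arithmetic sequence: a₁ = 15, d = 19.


aₙ = 15 + (33-1)×19 = 623
Sₙ = n(a₁+aₙ)/2 = 33×(15+623)/2
= 33×638/2 = 10527

S_33 = 10527


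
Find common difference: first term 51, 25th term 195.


d = (aₙ - a₁)/(n-1)
= (195 - 51)/(25-1)
= 144/24 = 6

d = 6


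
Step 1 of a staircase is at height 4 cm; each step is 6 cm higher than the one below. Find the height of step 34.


aₙ = a₁ + (n-1)d
= 4 + (34-1)×6
= 4 + 198
= 202

a_34 = 202


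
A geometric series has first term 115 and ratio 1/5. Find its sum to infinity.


S∞ = a₁/(1-r) = 115/(1 - 1/5)
= 115/(4/5)
= 575/4

S∞ = 575/4


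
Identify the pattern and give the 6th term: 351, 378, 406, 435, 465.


Pattern: triangular numbers: n(n+1)/2
Terms: 351, 378, 406, 435, 465
Next term = 496

Next term = 496


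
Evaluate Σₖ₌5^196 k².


Σₖ₌5^196 k² = Σₖ₌₁^196 k² − Σₖ₌₁^4 k²
= 196·197·393/6 − 4·5·9/6
= 2529086 − 30 = 2529056

Σk² = 2529056


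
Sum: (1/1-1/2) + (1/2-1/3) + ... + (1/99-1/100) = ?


Telescoping: adjacent terms cancel.
= 1/1 - 1/100
= 1 - 1/100 = 99/100

Sum = 99/100


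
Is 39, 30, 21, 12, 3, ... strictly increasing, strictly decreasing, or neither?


Differences: -9, -9, -9, -9
All differences < 0 → strictly DECREASING

Monotonically decreasing


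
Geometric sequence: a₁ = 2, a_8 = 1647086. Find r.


r^(n-1) = aₙ/a₁
r^7 = 1647086/2 = 823543
r = 823543^(1/7)
= 7

r = 7


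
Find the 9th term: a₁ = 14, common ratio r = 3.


aₙ = a₁·r^(n-1)
= 14×3^8
= 14×6561
= 91854

a_9 = 91854


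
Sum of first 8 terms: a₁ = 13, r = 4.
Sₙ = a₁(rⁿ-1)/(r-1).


Sₙ = 13×(4^8 - 1)/(4 - 1)
= 13×(65536 - 1)/3
= 13×65535/3
= 283985

S_8 = 283985


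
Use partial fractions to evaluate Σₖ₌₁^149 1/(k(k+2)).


1/(k(k+2)) = (1/2)·(1/k - 1/(k+2)) (partial fractions)
Telescoping: Σ = (1/2)·(1 + 1/2 - 1/150 - 1/151) = 16837/22650

Sum = 16837/22650


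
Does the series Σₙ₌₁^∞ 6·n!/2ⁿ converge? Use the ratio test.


aₙ = 6·n!/2^n
a_{n+1}/aₙ = (n+1)!/2^(n+1) × 2^n/n!  (constant 6 cancels)
= (n+1)/2
L = lim(n→∞) (n+1)/2 = ∞
L > 1 → series DIVERGES

Diverges (ratio test: L = ∞ > 1)


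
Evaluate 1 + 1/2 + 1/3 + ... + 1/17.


H_17 = 1/1 + 1/2 + 1/3 + ... + 1/17
= 42142223/12252240
≈ 3.4396

H_17 = 42142223/12252240 ≈ 3.4396


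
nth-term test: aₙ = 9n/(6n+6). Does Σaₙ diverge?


lim(n→∞) 9n/(6n+6) = 9/6 = 3/2  (divide numerator and denominator by n)
lim aₙ = 3/2 ≠ 0 → series DIVERGES

Diverges (lim aₙ = 3/2 ≠ 0)


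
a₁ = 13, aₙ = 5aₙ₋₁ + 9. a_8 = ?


Computing step by step:
a_1 = 13
a_2 = 74
a_3 = 379
a_4 = 1904
a_5 = 9529
a_6 = 47654
a_7 = 238279
a_8 = 1191404


a_8 = 1191404


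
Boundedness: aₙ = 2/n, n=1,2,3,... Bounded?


a₁ = 2, a₂ = 2/2, a₃ = 2/3, ...
0 < aₙ ≤ 2 for all n ≥ 1
Lower bound: 0, Upper bound: 2
The sequence IS bounded

Bounded (0 < aₙ ≤ 2)


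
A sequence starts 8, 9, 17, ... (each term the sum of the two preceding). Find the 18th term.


Computing iteratively: 8, 9, 17, 26, 43, 69, 112, 181, 293, 474, 767, 1241, ...
a_18 = 22269

a_18 = 22269


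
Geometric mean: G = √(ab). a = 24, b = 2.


GM = √(24×2) = √48 = 6.9282

GM = 6.9282


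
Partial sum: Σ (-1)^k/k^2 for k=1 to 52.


S = -1 + 1/4 - 1/9 + 1/16 - 1/25 + 1/36 - 1/49 + 1/64 ± ...
= -0.8223
(Full series converges to -π²/12 ≈ -0.8225)

S_52 = -0.8223


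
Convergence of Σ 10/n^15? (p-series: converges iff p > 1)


p-series test: Σ c/n^p converges if p > 1, diverges if p ≤ 1 (constant c > 0 doesn't affect convergence).
p = 15
15 > 1 → CONVERGES

Converges (p = 15 > 1)


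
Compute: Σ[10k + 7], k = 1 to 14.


Σ(10k+7) = 10·Σk + 7·n
= 10·105 + 7·14
= 1050 + 98 = 1148

Σ = 1148


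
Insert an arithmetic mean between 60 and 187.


AM = (60 + 187)/2 = 247/2 = 123.5

AM = 123.5


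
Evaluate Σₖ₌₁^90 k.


n(n+1)/2 = 90×91/2 = 8190/2 = 4095

Σk = 4095


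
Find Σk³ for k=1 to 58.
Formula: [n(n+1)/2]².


n(n+1)/2 = 58×59/2 = 1711
Σk³ = 1711² = 2927521

Σk³ = 2927521


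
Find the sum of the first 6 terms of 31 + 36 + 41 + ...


aₙ = 31 + (6-1)×5 = 56
Sₙ = n(a₁+aₙ)/2 = 6×(31+56)/2
= 6×87/2 = 261

S_6 = 261


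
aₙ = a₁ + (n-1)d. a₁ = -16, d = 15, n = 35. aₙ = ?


aₙ = a₁ + (n-1)d
= -16 + (35-1)×15
= -16 + 510
= 494

a_35 = 494


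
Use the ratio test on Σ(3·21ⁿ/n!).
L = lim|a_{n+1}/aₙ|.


aₙ = 3·21^n/n!
a_{n+1}/aₙ = 21^(n+1)/(n+1)! × n!/21^n  (constant 3 cancels)
= 21/(n+1)
L = lim(n→∞) 21/(n+1) = 0
L < 1 → series CONVERGES

Converges (ratio test: L = 0 < 1)


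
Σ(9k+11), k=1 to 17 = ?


Σ(9k+11) = 9·Σk + 11·n
= 9·153 + 11·17
= 1377 + 187 = 1564

Σ = 1564


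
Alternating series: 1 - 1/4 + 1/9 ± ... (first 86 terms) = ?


S = 1 - 1/4 + 1/9 - 1/16 + 1/25 - 1/36 + 1/49 - 1/64 ± ...
= 0.8224
(Full series converges to +π²/12 ≈ +0.8225)

S_86 = 0.8224


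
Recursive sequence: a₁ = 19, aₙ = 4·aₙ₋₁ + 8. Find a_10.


Computing step by step:
a_1 = 19
a_2 = 84
a_3 = 344
a_4 = 1384
a_5 = 5544
a_6 = 22184
a_7 = 88744
a_8 = 354984
a_9 = 1419944
a_10 = 5679784


a_10 = 5679784


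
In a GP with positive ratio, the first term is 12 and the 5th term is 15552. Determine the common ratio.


r^(n-1) = aₙ/a₁
r^4 = 15552/12 = 1296
r = 1296^(1/4)
= ±6; taking r > 0 gives r = 6

r = 6


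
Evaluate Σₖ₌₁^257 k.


n(n+1)/2 = 257×258/2 = 66306/2 = 33153

Σk = 33153


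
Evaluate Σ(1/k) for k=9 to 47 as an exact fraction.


Σₖ₌9^47 1/k = 1/9 + 1/10 + 1/11 + ... + 1/47
= 761526744551583731543/442720643463713815200
≈ 1.7201

Sum = 761526744551583731543/442720643463713815200 ≈ 1.7201


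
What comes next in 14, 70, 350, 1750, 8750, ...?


Pattern: geometric (r=5)
Terms: 14, 70, 350, 1750, 8750
Next term = 43750

Next term = 43750


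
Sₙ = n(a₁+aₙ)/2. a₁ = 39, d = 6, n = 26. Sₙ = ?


aₙ = 39 + (26-1)×6 = 189
Sₙ = n(a₁+aₙ)/2 = 26×(39+189)/2
= 26×228/2 = 2964

S_26 = 2964


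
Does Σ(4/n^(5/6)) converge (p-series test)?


p-series test: Σ c/n^p converges if p > 1, diverges if p ≤ 1 (constant c > 0 doesn't affect convergence).
p = 5/6
5/6 ≤ 1 → DIVERGES

Diverges (p = 5/6 ≤ 1)


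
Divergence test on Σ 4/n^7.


lim(n→∞) 4/n^7 = 0
lim aₙ = 0 → nth-term test is INCONCLUSIVE
(Need other tests; this is actually a convergent p-series with p=7 > 1)

Inconclusive (lim aₙ = 0; need another test)


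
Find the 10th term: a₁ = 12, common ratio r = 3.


aₙ = a₁·r^(n-1)
= 12×3^9
= 12×19683
= 236196

a_10 = 236196


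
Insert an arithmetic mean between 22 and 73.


AM = (22 + 73)/2 = 95/2 = 47.5

AM = 47.5


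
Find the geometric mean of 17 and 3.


GM = √(17×3) = √51 = 7.1414

GM = 7.1414


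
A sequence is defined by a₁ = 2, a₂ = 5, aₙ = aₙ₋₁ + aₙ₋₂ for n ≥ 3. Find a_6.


Computing iteratively: 2, 5, 7, 12, 19, 31
a_6 = 31

a_6 = 31


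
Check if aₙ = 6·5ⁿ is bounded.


aₙ = 6·5ⁿ → as n→∞, aₙ→∞ (since base 5 > 1)
No finite upper bound exists
The sequence is UNBOUNDED

Unbounded (aₙ → ∞ as n → ∞)


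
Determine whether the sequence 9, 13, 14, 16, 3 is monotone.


Differences: 4, 1, 2, -13
Difference at position 1 is +4 (> 0) but position 4 is -13 (< 0) — sequence both rises and falls
→ NOT monotonic

Not monotonic


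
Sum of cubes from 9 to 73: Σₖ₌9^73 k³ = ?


Σₖ₌9^73 k³ = [73·74/2]² − [8·9/2]²
= 7295401 − 1296 = 7294105

Σk³ = 7294105


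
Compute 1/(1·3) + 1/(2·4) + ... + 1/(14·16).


1/(k(k+2)) = (1/2)·(1/k - 1/(k+2)) (partial fractions)
Telescoping: Σ = (1/2)·(1 + 1/2 - 1/15 - 1/16) = 329/480

Sum = 329/480


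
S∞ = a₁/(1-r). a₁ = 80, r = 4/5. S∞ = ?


S∞ = a₁/(1-r) = 80/(1 - 4/5)
= 80/(1/5)
= 400

S∞ = 400


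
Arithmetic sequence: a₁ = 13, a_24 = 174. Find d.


d = (aₙ - a₁)/(n-1)
= (174 - 13)/(24-1)
= 161/23 = 7

d = 7


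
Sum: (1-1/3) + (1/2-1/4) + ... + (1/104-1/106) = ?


Telescoping with gap 2: two head and two tail terms survive.
= (1 + 1/2) - (1/105 + 1/106)
= 3/2 - 1/105 - 1/106 = 8242/5565

Sum = 8242/5565


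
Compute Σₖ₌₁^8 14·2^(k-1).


Sₙ = 14×(2^8 - 1)/(2 - 1)
= 14×(256 - 1)/1
= 14×255/1
= 3570

S_8 = 3570


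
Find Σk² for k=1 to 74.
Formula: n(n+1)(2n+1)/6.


n = 74
n(n+1)(2n+1)/6 = 74×75×149/6
= 826950/6 = 137825

Σk² = 137825


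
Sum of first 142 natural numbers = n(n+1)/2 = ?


n(n+1)/2 = 142×143/2 = 20306/2 = 10153

Σk = 10153


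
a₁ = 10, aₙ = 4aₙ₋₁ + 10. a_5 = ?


Computing step by step:
a_1 = 10
a_2 = 50
a_3 = 210
a_4 = 850
a_5 = 3410


a_5 = 3410


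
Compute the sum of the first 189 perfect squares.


n = 189
n(n+1)(2n+1)/6 = 189×190×379/6
= 13609890/6 = 2268315

Σk² = 2268315


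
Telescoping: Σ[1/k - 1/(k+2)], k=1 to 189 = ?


Telescoping with gap 2: two head and two tail terms survive.
= (1 + 1/2) - (1/190 + 1/191)
= 3/2 - 1/190 - 1/191 = 27027/18145

Sum = 27027/18145


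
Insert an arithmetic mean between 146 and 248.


AM = (146 + 248)/2 = 394/2 = 197

AM = 197


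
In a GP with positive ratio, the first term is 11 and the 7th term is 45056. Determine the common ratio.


r^(n-1) = aₙ/a₁
r^6 = 45056/11 = 4096
r = 4096^(1/6)
= ±4; taking r > 0 gives r = 4

r = 4


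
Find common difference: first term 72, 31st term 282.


d = (aₙ - a₁)/(n-1)
= (282 - 72)/(31-1)
= 210/30 = 7

d = 7


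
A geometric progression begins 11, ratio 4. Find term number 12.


aₙ = a₁·r^(n-1)
= 11×4^11
= 11×4194304
= 46137344

a_12 = 46137344


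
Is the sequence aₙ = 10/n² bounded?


a₁ = 10, a₂ = 10/4, a₃ = 10/9, ...
0 < aₙ ≤ 10 for all n ≥ 1
The sequence IS bounded

Bounded (0 < aₙ ≤ 10)


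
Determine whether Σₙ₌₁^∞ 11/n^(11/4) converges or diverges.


p-series test: Σ c/n^p converges if p > 1, diverges if p ≤ 1 (constant c > 0 doesn't affect convergence).
p = 11/4
11/4 > 1 → CONVERGES

Converges (p = 11/4 > 1)


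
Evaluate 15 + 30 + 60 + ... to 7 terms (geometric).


Sₙ = 15×(2^7 - 1)/(2 - 1)
= 15×(128 - 1)/1
= 15×127/1
= 1905

S_7 = 1905


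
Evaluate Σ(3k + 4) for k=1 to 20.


Σ(3k+4) = 3·Σk + 4·n
= 3·210 + 4·20
= 630 + 80 = 710

Σ = 710


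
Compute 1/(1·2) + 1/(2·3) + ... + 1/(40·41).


1/(k(k+1)) = 1/k - 1/(k+1) (partial fractions)
Telescoping: Σ = 1 - 1/41 = 40/41

Sum = 40/41


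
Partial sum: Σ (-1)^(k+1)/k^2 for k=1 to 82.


S = 1 - 1/4 + 1/9 - 1/16 + 1/25 - 1/36 + 1/49 - 1/64 ± ...
= 0.8224
(Full series converges to +π²/12 ≈ +0.8225)

S_82 = 0.8224


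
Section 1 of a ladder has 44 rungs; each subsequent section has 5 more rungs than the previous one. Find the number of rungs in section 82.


aₙ = a₁ + (n-1)d
= 44 + (82-1)×5
= 44 + 405
= 449

a_82 = 449


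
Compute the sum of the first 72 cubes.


n(n+1)/2 = 72×73/2 = 2628
Σk³ = 2628² = 6906384

Σk³ = 6906384


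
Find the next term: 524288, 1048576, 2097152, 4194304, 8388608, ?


Pattern: powers of 2: 2ⁿ
Terms: 524288, 1048576, 2097152, 4194304, 8388608
Next term = 16777216

Next term = 16777216


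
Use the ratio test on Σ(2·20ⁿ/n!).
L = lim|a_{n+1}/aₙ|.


aₙ = 2·20^n/n!
a_{n+1}/aₙ = 20^(n+1)/(n+1)! × n!/20^n  (constant 2 cancels)
= 20/(n+1)
L = lim(n→∞) 20/(n+1) = 0
L < 1 → series CONVERGES

Converges (ratio test: L = 0 < 1)


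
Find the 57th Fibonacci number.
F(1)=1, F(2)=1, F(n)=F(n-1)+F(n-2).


Fibonacci sequence: 1, 1, 2, 3, 5, 8, 13, 21, 34, 55, 89, ...
F(57) = 365435296162

F(57) = 365435296162


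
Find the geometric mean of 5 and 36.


GM = √(5×36) = √180 = 13.4164

GM = 13.4164


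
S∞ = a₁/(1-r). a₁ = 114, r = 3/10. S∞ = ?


S∞ = a₁/(1-r) = 114/(1 - 3/10)
= 114/(7/10)
= 1140/7

S∞ = 1140/7


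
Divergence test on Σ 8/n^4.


lim(n→∞) 8/n^4 = 0
lim aₙ = 0 → nth-term test is INCONCLUSIVE
(Need other tests; this is actually a convergent p-series with p=4 > 1)

Inconclusive (lim aₙ = 0; need another test)


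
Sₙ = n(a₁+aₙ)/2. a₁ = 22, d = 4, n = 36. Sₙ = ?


aₙ = 22 + (36-1)×4 = 162
Sₙ = n(a₁+aₙ)/2 = 36×(22+162)/2
= 36×184/2 = 3312

S_36 = 3312


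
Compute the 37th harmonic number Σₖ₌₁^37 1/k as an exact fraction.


H_37 = 1/1 + 1/2 + 1/3 + ... + 1/37
= 2040798836801833/485721041551200
≈ 4.2016

H_37 = 2040798836801833/485721041551200 ≈ 4.2016


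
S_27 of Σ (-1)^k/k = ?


S = -1 + 1/2 - 1/3 + 1/4 - 1/5 + 1/6 - 1/7 + 1/8 ± ...
= -0.7113
(Full series converges to -ln(2) ≈ -0.6931)

S_27 = -0.7113


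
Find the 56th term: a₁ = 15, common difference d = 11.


aₙ = a₁ + (n-1)d
= 15 + (56-1)×11
= 15 + 605
= 620

a_56 = 620


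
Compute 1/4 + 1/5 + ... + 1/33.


Σₖ₌4^33 1/k = 1/4 + 1/5 + 1/6 + ... + 1/33
= 29608831262749/13127595717600
≈ 2.2555

Sum = 29608831262749/13127595717600 ≈ 2.2555


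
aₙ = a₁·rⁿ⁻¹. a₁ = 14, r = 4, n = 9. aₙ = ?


aₙ = a₁·r^(n-1)
= 14×4^8
= 14×65536
= 917504

a_9 = 917504


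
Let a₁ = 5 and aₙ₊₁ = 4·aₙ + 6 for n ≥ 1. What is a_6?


Computing step by step:
a_1 = 5
a_2 = 26
a_3 = 110
a_4 = 446
a_5 = 1790
a_6 = 7166


a_6 = 7166


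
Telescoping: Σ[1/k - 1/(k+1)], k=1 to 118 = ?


Telescoping: adjacent terms cancel.
= 1/1 - 1/119
= 1 - 1/119 = 118/119

Sum = 118/119


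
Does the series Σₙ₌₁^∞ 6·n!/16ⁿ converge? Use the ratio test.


aₙ = 6·n!/16^n
a_{n+1}/aₙ = (n+1)!/16^(n+1) × 16^n/n!  (constant 6 cancels)
= (n+1)/16
L = lim(n→∞) (n+1)/16 = ∞
L > 1 → series DIVERGES

Diverges (ratio test: L = ∞ > 1)


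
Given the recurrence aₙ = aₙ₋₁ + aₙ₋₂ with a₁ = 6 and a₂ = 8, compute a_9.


Computing iteratively: 6, 8, 14, 22, 36, 58, 94, 152, 246
a_9 = 246

a_9 = 246


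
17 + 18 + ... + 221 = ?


Σₖ₌17^221 k = Σₖ₌₁^221 k − Σₖ₌₁^16 k
= 221·222/2 − 16·17/2
= 24531 − 136 = 24395

Σk = 24395


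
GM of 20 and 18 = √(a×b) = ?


GM = √(20×18) = √360 = 18.9737

GM = 18.9737


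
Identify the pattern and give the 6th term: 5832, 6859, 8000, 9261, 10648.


Pattern: perfect cubes: n³
Terms: 5832, 6859, 8000, 9261, 10648
Next term = 12167

Next term = 12167


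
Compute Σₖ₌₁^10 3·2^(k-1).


Sₙ = 3×(2^10 - 1)/(2 - 1)
= 3×(1024 - 1)/1
= 3×1023/1
= 3069

S_10 = 3069


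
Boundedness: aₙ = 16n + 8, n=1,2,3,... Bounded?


aₙ = 16n + 8 → as n→∞, aₙ→∞
No finite upper bound exists
The sequence is UNBOUNDED

Unbounded (aₙ → ∞ as n → ∞)


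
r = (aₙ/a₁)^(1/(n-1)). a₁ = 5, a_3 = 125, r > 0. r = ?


r^(n-1) = aₙ/a₁
r^2 = 125/5 = 25
r = 25^(1/2)
= ±5; taking r > 0 gives r = 5

r = 5


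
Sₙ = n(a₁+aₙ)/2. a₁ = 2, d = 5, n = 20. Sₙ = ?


aₙ = 2 + (20-1)×5 = 97
Sₙ = n(a₁+aₙ)/2 = 20×(2+97)/2
= 20×99/2 = 990

S_20 = 990


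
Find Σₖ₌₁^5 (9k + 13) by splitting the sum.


Σ(9k+13) = 9·Σk + 13·n
= 9·15 + 13·5
= 135 + 65 = 200

Σ = 200


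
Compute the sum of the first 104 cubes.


n(n+1)/2 = 104×105/2 = 5460
Σk³ = 5460² = 29811600

Σk³ = 29811600


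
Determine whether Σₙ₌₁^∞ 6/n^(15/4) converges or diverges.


p-series test: Σ c/n^p converges if p > 1, diverges if p ≤ 1 (constant c > 0 doesn't affect convergence).
p = 15/4
15/4 > 1 → CONVERGES

Converges (p = 15/4 > 1)


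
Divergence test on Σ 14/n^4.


lim(n→∞) 14/n^4 = 0
lim aₙ = 0 → nth-term test is INCONCLUSIVE
(Need other tests; this is actually a convergent p-series with p=4 > 1)

Inconclusive (lim aₙ = 0; need another test)


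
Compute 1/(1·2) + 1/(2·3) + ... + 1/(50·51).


1/(k(k+1)) = 1/k - 1/(k+1) (partial fractions)
Telescoping: Σ = 1 - 1/51 = 50/51

Sum = 50/51


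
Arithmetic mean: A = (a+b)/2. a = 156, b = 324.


AM = (156 + 324)/2 = 480/2 = 240

AM = 240


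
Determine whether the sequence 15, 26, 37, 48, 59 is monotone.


Differences: 11, 11, 11, 11
All differences > 0 → strictly INCREASING

Monotonically increasing


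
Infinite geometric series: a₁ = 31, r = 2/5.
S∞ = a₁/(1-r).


S∞ = a₁/(1-r) = 31/(1 - 2/5)
= 31/(3/5)
= 155/3

S∞ = 155/3


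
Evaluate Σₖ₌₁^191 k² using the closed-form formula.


n = 191
n(n+1)(2n+1)/6 = 191×192×383/6
= 14045376/6 = 2340896

Σk² = 2340896


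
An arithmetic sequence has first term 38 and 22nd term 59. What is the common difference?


d = (aₙ - a₁)/(n-1)
= (59 - 38)/(22-1)
= 21/21 = 1

d = 1


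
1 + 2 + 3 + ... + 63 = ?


n(n+1)/2 = 63×64/2 = 4032/2 = 2016

Σk = 2016


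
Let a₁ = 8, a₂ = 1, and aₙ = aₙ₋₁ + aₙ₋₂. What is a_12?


Computing iteratively: 8, 1, 9, 10, 19, 29, 48, 77, 125, 202, 327, 529
a_12 = 529

a_12 = 529


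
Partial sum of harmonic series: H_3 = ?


H_3 = 1/1 + 1/2 + 1/3
= 11/6
≈ 1.8333

H_3 = 11/6 ≈ 1.8333


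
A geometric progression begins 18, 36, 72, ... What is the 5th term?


aₙ = a₁·r^(n-1)
= 18×2^4
= 18×16
= 288

a_5 = 288


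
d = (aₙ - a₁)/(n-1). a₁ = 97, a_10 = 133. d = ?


d = (aₙ - a₁)/(n-1)
= (133 - 97)/(10-1)
= 36/9 = 4

d = 4


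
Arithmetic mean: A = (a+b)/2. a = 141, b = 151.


AM = (141 + 151)/2 = 292/2 = 146

AM = 146


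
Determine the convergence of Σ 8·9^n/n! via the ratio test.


aₙ = 8·9^n/n!
a_{n+1}/aₙ = 9^(n+1)/(n+1)! × n!/9^n  (constant 8 cancels)
= 9/(n+1)
L = lim(n→∞) 9/(n+1) = 0
L < 1 → series CONVERGES

Converges (ratio test: L = 0 < 1)


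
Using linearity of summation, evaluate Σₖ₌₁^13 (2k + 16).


Σ(2k+16) = 2·Σk + 16·n
= 2·91 + 16·13
= 182 + 208 = 390

Σ = 390


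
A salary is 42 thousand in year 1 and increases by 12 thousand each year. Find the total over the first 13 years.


aₙ = 42 + (13-1)×12 = 186
Sₙ = n(a₁+aₙ)/2 = 13×(42+186)/2
= 13×228/2 = 1482

S_13 = 1482
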